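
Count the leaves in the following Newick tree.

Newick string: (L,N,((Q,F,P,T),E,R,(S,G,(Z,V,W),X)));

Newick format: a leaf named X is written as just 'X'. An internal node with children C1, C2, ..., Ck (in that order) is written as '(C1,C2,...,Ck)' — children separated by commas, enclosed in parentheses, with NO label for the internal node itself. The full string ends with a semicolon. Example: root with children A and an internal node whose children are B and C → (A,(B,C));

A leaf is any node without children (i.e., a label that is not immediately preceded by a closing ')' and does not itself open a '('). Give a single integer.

Newick: (L,N,((Q,F,P,T),E,R,(S,G,(Z,V,W),X)));
Scan left-to-right; a leaf is any maximal label run not followed by '(':
  pos 1: leaf 'L' → count = 1
  pos 3: leaf 'N' → count = 2
  pos 7: leaf 'Q' → count = 3
  pos 9: leaf 'F' → count = 4
  pos 11: leaf 'P' → count = 5
  pos 13: leaf 'T' → count = 6
  pos 16: leaf 'E' → count = 7
  pos 18: leaf 'R' → count = 8
  pos 21: leaf 'S' → count = 9
  pos 23: leaf 'G' → count = 10
  pos 26: leaf 'Z' → count = 11
  pos 28: leaf 'V' → count = 12
  pos 30: leaf 'W' → count = 13
  pos 33: leaf 'X' → count = 14
Total leaves: 14

Answer: 14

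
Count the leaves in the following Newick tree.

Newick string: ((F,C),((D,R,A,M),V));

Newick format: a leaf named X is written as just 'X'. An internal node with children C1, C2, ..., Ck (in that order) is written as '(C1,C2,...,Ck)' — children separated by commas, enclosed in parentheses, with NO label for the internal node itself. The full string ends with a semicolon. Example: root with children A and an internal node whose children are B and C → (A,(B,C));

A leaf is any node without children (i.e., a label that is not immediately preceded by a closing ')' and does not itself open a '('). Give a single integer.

Answer: 7

Derivation:
Newick: ((F,C),((D,R,A,M),V));
Scan left-to-right; a leaf is any maximal label run not followed by '(':
  pos 2: leaf 'F' → count = 1
  pos 4: leaf 'C' → count = 2
  pos 9: leaf 'D' → count = 3
  pos 11: leaf 'R' → count = 4
  pos 13: leaf 'A' → count = 5
  pos 15: leaf 'M' → count = 6
  pos 18: leaf 'V' → count = 7
Total leaves: 7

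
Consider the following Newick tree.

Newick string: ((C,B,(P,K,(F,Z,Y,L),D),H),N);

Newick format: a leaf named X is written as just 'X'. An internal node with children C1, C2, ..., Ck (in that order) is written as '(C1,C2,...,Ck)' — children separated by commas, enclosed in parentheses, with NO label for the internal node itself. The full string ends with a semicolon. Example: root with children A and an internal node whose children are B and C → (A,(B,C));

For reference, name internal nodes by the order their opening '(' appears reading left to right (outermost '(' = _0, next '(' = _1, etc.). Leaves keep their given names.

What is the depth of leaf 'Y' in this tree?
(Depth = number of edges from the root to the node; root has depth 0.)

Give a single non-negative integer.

Answer: 4

Derivation:
Newick: ((C,B,(P,K,(F,Z,Y,L),D),H),N);
Naming internals by '(' encounter order: outermost '(' = _0, next = _1, ...
Query node: Y
Path from root: _0 -> _1 -> _2 -> _3 -> Y
Depth of Y: 4 (number of edges from root)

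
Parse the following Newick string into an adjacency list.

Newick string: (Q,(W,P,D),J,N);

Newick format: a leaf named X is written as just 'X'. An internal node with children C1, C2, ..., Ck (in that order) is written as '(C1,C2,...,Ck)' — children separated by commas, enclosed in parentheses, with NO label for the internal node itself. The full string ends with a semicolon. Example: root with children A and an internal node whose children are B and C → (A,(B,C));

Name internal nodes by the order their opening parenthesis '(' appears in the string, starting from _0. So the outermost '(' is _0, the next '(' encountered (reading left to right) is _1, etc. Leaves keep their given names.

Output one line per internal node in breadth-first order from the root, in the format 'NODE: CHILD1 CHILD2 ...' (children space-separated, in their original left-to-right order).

Answer: _0: Q _1 J N
_1: W P D

Derivation:
Input: (Q,(W,P,D),J,N);
Scanning left-to-right, naming '(' by encounter order:
  pos 0: '(' -> open internal node _0 (depth 1)
  pos 3: '(' -> open internal node _1 (depth 2)
  pos 9: ')' -> close internal node _1 (now at depth 1)
  pos 14: ')' -> close internal node _0 (now at depth 0)
Total internal nodes: 2
BFS adjacency from root:
  _0: Q _1 J N
  _1: W P D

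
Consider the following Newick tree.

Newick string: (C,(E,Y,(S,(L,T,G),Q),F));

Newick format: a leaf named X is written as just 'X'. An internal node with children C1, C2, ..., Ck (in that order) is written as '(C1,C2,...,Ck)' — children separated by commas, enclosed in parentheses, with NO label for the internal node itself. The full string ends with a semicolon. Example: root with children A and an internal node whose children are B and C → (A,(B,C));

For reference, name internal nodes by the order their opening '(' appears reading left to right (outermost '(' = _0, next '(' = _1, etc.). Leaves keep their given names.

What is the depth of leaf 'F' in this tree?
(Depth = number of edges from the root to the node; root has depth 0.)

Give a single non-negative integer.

Newick: (C,(E,Y,(S,(L,T,G),Q),F));
Naming internals by '(' encounter order: outermost '(' = _0, next = _1, ...
Query node: F
Path from root: _0 -> _1 -> F
Depth of F: 2 (number of edges from root)

Answer: 2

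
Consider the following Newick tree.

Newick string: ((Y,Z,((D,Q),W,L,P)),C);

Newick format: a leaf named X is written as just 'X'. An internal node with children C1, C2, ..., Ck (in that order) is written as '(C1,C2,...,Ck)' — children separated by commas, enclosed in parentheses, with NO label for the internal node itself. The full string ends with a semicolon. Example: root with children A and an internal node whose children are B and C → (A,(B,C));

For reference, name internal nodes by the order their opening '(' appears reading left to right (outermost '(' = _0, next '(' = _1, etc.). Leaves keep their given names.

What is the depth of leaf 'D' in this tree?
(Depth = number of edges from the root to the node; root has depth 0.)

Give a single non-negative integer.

Answer: 4

Derivation:
Newick: ((Y,Z,((D,Q),W,L,P)),C);
Naming internals by '(' encounter order: outermost '(' = _0, next = _1, ...
Query node: D
Path from root: _0 -> _1 -> _2 -> _3 -> D
Depth of D: 4 (number of edges from root)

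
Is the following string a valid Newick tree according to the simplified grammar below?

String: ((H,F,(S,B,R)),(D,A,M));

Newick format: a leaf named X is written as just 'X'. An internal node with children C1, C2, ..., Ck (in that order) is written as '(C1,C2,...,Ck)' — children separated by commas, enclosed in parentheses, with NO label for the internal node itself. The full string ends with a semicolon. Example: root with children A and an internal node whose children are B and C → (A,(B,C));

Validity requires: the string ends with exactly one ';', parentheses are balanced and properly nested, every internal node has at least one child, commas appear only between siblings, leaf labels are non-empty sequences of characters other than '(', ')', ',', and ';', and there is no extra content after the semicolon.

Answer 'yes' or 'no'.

Input: ((H,F,(S,B,R)),(D,A,M));
Paren balance: 4 '(' vs 4 ')' OK
Ends with single ';': True
Full parse: OK
Valid: True

Answer: yes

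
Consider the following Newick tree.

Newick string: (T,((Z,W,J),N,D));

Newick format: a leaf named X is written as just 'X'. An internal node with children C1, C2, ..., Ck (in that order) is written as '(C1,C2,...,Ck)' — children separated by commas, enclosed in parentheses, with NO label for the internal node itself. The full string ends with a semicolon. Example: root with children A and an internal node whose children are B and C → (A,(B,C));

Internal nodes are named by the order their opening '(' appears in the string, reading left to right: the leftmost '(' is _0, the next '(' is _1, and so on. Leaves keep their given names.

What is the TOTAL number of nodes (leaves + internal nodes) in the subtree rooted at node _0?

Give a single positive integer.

Answer: 9

Derivation:
Newick: (T,((Z,W,J),N,D));
Locate _0: it is the '(' at position 0 (the 1st '(' reading left to right).
Query: subtree rooted at _0
_0: subtree_size = 1 + 8
  T: subtree_size = 1 + 0
  _1: subtree_size = 1 + 6
    _2: subtree_size = 1 + 3
      Z: subtree_size = 1 + 0
      W: subtree_size = 1 + 0
      J: subtree_size = 1 + 0
    N: subtree_size = 1 + 0
    D: subtree_size = 1 + 0
Total subtree size of _0: 9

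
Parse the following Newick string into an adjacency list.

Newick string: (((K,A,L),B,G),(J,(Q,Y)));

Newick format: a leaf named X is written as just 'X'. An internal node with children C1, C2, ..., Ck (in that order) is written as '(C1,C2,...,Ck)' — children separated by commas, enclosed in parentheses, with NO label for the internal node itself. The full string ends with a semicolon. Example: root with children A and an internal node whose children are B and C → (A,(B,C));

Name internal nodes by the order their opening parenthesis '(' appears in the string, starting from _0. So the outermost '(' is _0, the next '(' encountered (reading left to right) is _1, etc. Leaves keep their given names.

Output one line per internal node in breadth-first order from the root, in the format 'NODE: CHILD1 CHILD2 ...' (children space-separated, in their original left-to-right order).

Input: (((K,A,L),B,G),(J,(Q,Y)));
Scanning left-to-right, naming '(' by encounter order:
  pos 0: '(' -> open internal node _0 (depth 1)
  pos 1: '(' -> open internal node _1 (depth 2)
  pos 2: '(' -> open internal node _2 (depth 3)
  pos 8: ')' -> close internal node _2 (now at depth 2)
  pos 13: ')' -> close internal node _1 (now at depth 1)
  pos 15: '(' -> open internal node _3 (depth 2)
  pos 18: '(' -> open internal node _4 (depth 3)
  pos 22: ')' -> close internal node _4 (now at depth 2)
  pos 23: ')' -> close internal node _3 (now at depth 1)
  pos 24: ')' -> close internal node _0 (now at depth 0)
Total internal nodes: 5
BFS adjacency from root:
  _0: _1 _3
  _1: _2 B G
  _3: J _4
  _2: K A L
  _4: Q Y

Answer: _0: _1 _3
_1: _2 B G
_3: J _4
_2: K A L
_4: Q Y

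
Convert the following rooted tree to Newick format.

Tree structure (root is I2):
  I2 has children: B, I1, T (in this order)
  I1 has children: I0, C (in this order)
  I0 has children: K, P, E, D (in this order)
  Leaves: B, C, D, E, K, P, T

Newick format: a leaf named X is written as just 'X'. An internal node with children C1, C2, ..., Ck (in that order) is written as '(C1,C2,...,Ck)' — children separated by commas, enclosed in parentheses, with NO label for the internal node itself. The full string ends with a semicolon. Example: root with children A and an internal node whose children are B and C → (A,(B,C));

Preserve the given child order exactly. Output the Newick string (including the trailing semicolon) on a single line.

internal I2 with children ['B', 'I1', 'T']
  leaf 'B' → 'B'
  internal I1 with children ['I0', 'C']
    internal I0 with children ['K', 'P', 'E', 'D']
      leaf 'K' → 'K'
      leaf 'P' → 'P'
      leaf 'E' → 'E'
      leaf 'D' → 'D'
    → '(K,P,E,D)'
    leaf 'C' → 'C'
  → '((K,P,E,D),C)'
  leaf 'T' → 'T'
→ '(B,((K,P,E,D),C),T)'
Final: (B,((K,P,E,D),C),T);

Answer: (B,((K,P,E,D),C),T);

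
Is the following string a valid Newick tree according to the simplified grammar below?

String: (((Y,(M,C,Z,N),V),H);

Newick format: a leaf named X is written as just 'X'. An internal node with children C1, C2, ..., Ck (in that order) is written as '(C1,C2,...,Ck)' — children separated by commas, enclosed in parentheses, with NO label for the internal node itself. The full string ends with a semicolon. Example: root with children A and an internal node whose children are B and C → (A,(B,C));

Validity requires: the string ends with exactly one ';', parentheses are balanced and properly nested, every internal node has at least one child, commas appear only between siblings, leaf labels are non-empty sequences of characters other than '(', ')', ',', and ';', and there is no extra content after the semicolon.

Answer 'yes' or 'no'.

Answer: no

Derivation:
Input: (((Y,(M,C,Z,N),V),H);
Paren balance: 4 '(' vs 3 ')' MISMATCH
Ends with single ';': True
Full parse: FAILS (expected , or ) at pos 20)
Valid: False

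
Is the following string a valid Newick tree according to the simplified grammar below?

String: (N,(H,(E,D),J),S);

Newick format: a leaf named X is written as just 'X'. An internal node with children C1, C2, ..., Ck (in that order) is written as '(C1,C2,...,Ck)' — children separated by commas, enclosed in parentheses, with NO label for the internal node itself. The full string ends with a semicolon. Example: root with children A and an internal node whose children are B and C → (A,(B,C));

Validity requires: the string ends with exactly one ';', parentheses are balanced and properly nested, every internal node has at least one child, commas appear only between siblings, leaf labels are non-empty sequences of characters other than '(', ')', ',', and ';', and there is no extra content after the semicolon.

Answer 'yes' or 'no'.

Answer: yes

Derivation:
Input: (N,(H,(E,D),J),S);
Paren balance: 3 '(' vs 3 ')' OK
Ends with single ';': True
Full parse: OK
Valid: True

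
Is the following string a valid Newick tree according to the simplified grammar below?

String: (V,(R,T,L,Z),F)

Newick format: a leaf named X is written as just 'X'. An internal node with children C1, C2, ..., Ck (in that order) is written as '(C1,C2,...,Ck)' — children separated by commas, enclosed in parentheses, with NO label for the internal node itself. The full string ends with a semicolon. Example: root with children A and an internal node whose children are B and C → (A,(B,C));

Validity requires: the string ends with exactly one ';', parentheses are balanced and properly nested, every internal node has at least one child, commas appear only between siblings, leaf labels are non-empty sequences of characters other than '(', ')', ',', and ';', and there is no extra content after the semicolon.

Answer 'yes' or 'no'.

Input: (V,(R,T,L,Z),F)
Paren balance: 2 '(' vs 2 ')' OK
Ends with single ';': False
Full parse: FAILS (must end with ;)
Valid: False

Answer: no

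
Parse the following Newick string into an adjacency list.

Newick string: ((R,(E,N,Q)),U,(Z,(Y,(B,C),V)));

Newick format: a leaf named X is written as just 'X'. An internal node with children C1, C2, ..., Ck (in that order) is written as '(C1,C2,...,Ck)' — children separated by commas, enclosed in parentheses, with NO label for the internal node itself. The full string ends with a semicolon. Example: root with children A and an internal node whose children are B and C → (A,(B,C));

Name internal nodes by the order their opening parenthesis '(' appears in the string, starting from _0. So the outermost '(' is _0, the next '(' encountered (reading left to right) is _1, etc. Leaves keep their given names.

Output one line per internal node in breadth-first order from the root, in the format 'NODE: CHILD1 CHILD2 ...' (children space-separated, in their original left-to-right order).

Answer: _0: _1 U _3
_1: R _2
_3: Z _4
_2: E N Q
_4: Y _5 V
_5: B C

Derivation:
Input: ((R,(E,N,Q)),U,(Z,(Y,(B,C),V)));
Scanning left-to-right, naming '(' by encounter order:
  pos 0: '(' -> open internal node _0 (depth 1)
  pos 1: '(' -> open internal node _1 (depth 2)
  pos 4: '(' -> open internal node _2 (depth 3)
  pos 10: ')' -> close internal node _2 (now at depth 2)
  pos 11: ')' -> close internal node _1 (now at depth 1)
  pos 15: '(' -> open internal node _3 (depth 2)
  pos 18: '(' -> open internal node _4 (depth 3)
  pos 21: '(' -> open internal node _5 (depth 4)
  pos 25: ')' -> close internal node _5 (now at depth 3)
  pos 28: ')' -> close internal node _4 (now at depth 2)
  pos 29: ')' -> close internal node _3 (now at depth 1)
  pos 30: ')' -> close internal node _0 (now at depth 0)
Total internal nodes: 6
BFS adjacency from root:
  _0: _1 U _3
  _1: R _2
  _3: Z _4
  _2: E N Q
  _4: Y _5 V
  _5: B C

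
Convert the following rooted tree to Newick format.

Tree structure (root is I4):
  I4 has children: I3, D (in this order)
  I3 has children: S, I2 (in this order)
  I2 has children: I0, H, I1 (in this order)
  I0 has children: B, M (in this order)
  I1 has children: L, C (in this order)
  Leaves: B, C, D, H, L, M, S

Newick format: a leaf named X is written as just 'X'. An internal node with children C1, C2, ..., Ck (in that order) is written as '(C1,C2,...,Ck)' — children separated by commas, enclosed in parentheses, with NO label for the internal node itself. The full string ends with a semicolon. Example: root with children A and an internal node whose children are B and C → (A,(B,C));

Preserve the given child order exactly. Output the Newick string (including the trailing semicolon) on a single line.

internal I4 with children ['I3', 'D']
  internal I3 with children ['S', 'I2']
    leaf 'S' → 'S'
    internal I2 with children ['I0', 'H', 'I1']
      internal I0 with children ['B', 'M']
        leaf 'B' → 'B'
        leaf 'M' → 'M'
      → '(B,M)'
      leaf 'H' → 'H'
      internal I1 with children ['L', 'C']
        leaf 'L' → 'L'
        leaf 'C' → 'C'
      → '(L,C)'
    → '((B,M),H,(L,C))'
  → '(S,((B,M),H,(L,C)))'
  leaf 'D' → 'D'
→ '((S,((B,M),H,(L,C))),D)'
Final: ((S,((B,M),H,(L,C))),D);

Answer: ((S,((B,M),H,(L,C))),D);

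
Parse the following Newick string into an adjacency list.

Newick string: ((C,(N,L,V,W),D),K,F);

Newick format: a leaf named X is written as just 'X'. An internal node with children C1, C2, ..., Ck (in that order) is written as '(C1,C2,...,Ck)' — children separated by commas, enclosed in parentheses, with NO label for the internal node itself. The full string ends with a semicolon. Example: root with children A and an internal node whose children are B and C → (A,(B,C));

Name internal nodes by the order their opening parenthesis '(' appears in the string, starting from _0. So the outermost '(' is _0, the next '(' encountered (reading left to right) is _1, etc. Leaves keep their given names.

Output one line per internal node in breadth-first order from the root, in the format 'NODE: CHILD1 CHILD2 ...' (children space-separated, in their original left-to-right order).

Answer: _0: _1 K F
_1: C _2 D
_2: N L V W

Derivation:
Input: ((C,(N,L,V,W),D),K,F);
Scanning left-to-right, naming '(' by encounter order:
  pos 0: '(' -> open internal node _0 (depth 1)
  pos 1: '(' -> open internal node _1 (depth 2)
  pos 4: '(' -> open internal node _2 (depth 3)
  pos 12: ')' -> close internal node _2 (now at depth 2)
  pos 15: ')' -> close internal node _1 (now at depth 1)
  pos 20: ')' -> close internal node _0 (now at depth 0)
Total internal nodes: 3
BFS adjacency from root:
  _0: _1 K F
  _1: C _2 D
  _2: N L V W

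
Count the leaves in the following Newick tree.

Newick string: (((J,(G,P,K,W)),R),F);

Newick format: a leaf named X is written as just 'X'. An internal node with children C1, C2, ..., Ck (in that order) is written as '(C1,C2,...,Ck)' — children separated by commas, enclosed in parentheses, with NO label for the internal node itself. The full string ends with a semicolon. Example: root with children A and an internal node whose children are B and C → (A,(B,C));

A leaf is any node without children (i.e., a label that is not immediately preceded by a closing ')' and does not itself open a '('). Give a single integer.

Newick: (((J,(G,P,K,W)),R),F);
Scan left-to-right; a leaf is any maximal label run not followed by '(':
  pos 3: leaf 'J' → count = 1
  pos 6: leaf 'G' → count = 2
  pos 8: leaf 'P' → count = 3
  pos 10: leaf 'K' → count = 4
  pos 12: leaf 'W' → count = 5
  pos 16: leaf 'R' → count = 6
  pos 19: leaf 'F' → count = 7
Total leaves: 7

Answer: 7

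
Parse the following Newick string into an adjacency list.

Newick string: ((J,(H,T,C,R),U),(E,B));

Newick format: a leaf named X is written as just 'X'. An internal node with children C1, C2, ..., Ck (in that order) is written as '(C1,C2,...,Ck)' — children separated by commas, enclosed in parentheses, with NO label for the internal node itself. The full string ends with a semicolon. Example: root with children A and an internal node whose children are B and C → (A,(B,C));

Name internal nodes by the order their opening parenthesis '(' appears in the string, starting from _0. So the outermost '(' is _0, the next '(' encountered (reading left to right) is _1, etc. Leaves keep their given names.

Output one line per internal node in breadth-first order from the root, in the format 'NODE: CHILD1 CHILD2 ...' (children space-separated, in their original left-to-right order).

Input: ((J,(H,T,C,R),U),(E,B));
Scanning left-to-right, naming '(' by encounter order:
  pos 0: '(' -> open internal node _0 (depth 1)
  pos 1: '(' -> open internal node _1 (depth 2)
  pos 4: '(' -> open internal node _2 (depth 3)
  pos 12: ')' -> close internal node _2 (now at depth 2)
  pos 15: ')' -> close internal node _1 (now at depth 1)
  pos 17: '(' -> open internal node _3 (depth 2)
  pos 21: ')' -> close internal node _3 (now at depth 1)
  pos 22: ')' -> close internal node _0 (now at depth 0)
Total internal nodes: 4
BFS adjacency from root:
  _0: _1 _3
  _1: J _2 U
  _3: E B
  _2: H T C R

Answer: _0: _1 _3
_1: J _2 U
_3: E B
_2: H T C R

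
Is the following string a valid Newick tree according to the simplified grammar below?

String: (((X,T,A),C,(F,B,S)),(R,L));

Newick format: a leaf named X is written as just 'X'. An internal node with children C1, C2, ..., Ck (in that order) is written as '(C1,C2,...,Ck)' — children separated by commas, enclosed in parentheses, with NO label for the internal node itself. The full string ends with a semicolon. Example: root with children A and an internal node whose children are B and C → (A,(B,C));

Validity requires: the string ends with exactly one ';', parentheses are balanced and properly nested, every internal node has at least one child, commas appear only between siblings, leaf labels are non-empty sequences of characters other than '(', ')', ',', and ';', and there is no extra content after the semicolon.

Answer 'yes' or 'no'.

Answer: yes

Derivation:
Input: (((X,T,A),C,(F,B,S)),(R,L));
Paren balance: 5 '(' vs 5 ')' OK
Ends with single ';': True
Full parse: OK
Valid: True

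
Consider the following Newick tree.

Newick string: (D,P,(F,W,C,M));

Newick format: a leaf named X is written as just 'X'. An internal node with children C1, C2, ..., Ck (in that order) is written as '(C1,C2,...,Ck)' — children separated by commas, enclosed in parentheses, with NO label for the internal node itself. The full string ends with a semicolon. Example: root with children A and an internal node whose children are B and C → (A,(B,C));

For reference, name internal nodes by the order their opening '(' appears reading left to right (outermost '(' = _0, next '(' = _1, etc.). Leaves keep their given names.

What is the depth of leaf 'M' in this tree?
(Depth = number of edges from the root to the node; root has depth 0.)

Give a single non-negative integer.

Answer: 2

Derivation:
Newick: (D,P,(F,W,C,M));
Naming internals by '(' encounter order: outermost '(' = _0, next = _1, ...
Query node: M
Path from root: _0 -> _1 -> M
Depth of M: 2 (number of edges from root)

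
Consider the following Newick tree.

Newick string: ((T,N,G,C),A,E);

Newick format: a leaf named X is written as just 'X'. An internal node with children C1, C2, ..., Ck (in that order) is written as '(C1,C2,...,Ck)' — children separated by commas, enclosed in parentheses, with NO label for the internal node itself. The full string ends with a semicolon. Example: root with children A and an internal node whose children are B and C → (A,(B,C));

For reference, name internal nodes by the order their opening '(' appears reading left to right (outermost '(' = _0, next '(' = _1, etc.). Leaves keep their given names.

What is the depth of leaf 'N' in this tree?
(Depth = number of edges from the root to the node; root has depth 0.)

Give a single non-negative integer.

Answer: 2

Derivation:
Newick: ((T,N,G,C),A,E);
Naming internals by '(' encounter order: outermost '(' = _0, next = _1, ...
Query node: N
Path from root: _0 -> _1 -> N
Depth of N: 2 (number of edges from root)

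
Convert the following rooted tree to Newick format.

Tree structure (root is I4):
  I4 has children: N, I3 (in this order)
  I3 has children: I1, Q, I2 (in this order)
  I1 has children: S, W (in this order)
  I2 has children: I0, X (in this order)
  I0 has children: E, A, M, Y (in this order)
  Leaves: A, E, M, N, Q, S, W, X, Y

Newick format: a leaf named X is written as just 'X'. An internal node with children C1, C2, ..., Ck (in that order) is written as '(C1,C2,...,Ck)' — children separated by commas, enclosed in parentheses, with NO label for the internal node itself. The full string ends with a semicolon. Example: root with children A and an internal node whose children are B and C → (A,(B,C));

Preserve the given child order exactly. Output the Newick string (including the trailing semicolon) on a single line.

internal I4 with children ['N', 'I3']
  leaf 'N' → 'N'
  internal I3 with children ['I1', 'Q', 'I2']
    internal I1 with children ['S', 'W']
      leaf 'S' → 'S'
      leaf 'W' → 'W'
    → '(S,W)'
    leaf 'Q' → 'Q'
    internal I2 with children ['I0', 'X']
      internal I0 with children ['E', 'A', 'M', 'Y']
        leaf 'E' → 'E'
        leaf 'A' → 'A'
        leaf 'M' → 'M'
        leaf 'Y' → 'Y'
      → '(E,A,M,Y)'
      leaf 'X' → 'X'
    → '((E,A,M,Y),X)'
  → '((S,W),Q,((E,A,M,Y),X))'
→ '(N,((S,W),Q,((E,A,M,Y),X)))'
Final: (N,((S,W),Q,((E,A,M,Y),X)));

Answer: (N,((S,W),Q,((E,A,M,Y),X)));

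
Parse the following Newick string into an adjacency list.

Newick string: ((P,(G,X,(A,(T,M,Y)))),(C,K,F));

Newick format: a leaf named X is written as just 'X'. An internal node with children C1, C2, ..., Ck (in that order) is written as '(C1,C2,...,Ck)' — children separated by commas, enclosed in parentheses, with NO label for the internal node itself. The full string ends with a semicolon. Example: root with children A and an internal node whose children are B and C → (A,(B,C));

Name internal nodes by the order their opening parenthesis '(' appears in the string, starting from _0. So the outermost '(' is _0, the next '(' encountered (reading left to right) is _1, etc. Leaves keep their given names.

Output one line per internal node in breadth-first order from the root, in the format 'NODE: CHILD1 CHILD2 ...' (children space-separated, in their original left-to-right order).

Answer: _0: _1 _5
_1: P _2
_5: C K F
_2: G X _3
_3: A _4
_4: T M Y

Derivation:
Input: ((P,(G,X,(A,(T,M,Y)))),(C,K,F));
Scanning left-to-right, naming '(' by encounter order:
  pos 0: '(' -> open internal node _0 (depth 1)
  pos 1: '(' -> open internal node _1 (depth 2)
  pos 4: '(' -> open internal node _2 (depth 3)
  pos 9: '(' -> open internal node _3 (depth 4)
  pos 12: '(' -> open internal node _4 (depth 5)
  pos 18: ')' -> close internal node _4 (now at depth 4)
  pos 19: ')' -> close internal node _3 (now at depth 3)
  pos 20: ')' -> close internal node _2 (now at depth 2)
  pos 21: ')' -> close internal node _1 (now at depth 1)
  pos 23: '(' -> open internal node _5 (depth 2)
  pos 29: ')' -> close internal node _5 (now at depth 1)
  pos 30: ')' -> close internal node _0 (now at depth 0)
Total internal nodes: 6
BFS adjacency from root:
  _0: _1 _5
  _1: P _2
  _5: C K F
  _2: G X _3
  _3: A _4
  _4: T M Y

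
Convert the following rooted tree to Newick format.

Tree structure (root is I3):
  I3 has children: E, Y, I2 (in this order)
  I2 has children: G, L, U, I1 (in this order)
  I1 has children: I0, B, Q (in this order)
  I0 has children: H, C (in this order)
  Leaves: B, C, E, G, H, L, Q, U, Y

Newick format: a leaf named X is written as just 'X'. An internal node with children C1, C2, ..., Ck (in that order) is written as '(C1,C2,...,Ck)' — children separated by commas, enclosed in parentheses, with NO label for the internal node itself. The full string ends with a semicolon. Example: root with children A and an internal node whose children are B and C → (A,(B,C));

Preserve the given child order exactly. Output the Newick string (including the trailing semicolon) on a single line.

internal I3 with children ['E', 'Y', 'I2']
  leaf 'E' → 'E'
  leaf 'Y' → 'Y'
  internal I2 with children ['G', 'L', 'U', 'I1']
    leaf 'G' → 'G'
    leaf 'L' → 'L'
    leaf 'U' → 'U'
    internal I1 with children ['I0', 'B', 'Q']
      internal I0 with children ['H', 'C']
        leaf 'H' → 'H'
        leaf 'C' → 'C'
      → '(H,C)'
      leaf 'B' → 'B'
      leaf 'Q' → 'Q'
    → '((H,C),B,Q)'
  → '(G,L,U,((H,C),B,Q))'
→ '(E,Y,(G,L,U,((H,C),B,Q)))'
Final: (E,Y,(G,L,U,((H,C),B,Q)));

Answer: (E,Y,(G,L,U,((H,C),B,Q)));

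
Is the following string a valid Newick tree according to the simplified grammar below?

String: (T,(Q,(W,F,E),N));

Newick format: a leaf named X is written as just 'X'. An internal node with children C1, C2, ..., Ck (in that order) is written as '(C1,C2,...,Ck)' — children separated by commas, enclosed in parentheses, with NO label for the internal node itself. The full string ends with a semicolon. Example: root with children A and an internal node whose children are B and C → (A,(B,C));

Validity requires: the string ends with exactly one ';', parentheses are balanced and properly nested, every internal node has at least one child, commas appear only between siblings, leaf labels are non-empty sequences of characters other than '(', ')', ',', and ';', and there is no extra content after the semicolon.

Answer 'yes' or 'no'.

Input: (T,(Q,(W,F,E),N));
Paren balance: 3 '(' vs 3 ')' OK
Ends with single ';': True
Full parse: OK
Valid: True

Answer: yes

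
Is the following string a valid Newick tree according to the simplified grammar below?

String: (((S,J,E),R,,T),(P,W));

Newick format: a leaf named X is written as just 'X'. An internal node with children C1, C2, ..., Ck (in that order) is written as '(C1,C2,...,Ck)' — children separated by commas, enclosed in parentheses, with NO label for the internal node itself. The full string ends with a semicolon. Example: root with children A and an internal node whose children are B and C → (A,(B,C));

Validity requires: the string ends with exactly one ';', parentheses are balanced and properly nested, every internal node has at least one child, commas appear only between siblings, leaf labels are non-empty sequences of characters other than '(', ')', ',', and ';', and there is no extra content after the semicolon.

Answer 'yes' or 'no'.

Answer: no

Derivation:
Input: (((S,J,E),R,,T),(P,W));
Paren balance: 4 '(' vs 4 ')' OK
Ends with single ';': True
Full parse: FAILS (empty leaf label at pos 12)
Valid: False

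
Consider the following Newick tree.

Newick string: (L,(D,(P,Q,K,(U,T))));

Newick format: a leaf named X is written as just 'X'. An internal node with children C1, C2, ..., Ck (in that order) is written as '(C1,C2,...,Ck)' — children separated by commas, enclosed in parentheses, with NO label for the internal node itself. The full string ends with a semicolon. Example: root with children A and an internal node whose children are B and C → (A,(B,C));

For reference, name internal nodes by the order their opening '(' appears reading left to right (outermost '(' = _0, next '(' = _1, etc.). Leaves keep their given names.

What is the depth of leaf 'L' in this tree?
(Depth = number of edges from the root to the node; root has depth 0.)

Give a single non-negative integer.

Newick: (L,(D,(P,Q,K,(U,T))));
Naming internals by '(' encounter order: outermost '(' = _0, next = _1, ...
Query node: L
Path from root: _0 -> L
Depth of L: 1 (number of edges from root)

Answer: 1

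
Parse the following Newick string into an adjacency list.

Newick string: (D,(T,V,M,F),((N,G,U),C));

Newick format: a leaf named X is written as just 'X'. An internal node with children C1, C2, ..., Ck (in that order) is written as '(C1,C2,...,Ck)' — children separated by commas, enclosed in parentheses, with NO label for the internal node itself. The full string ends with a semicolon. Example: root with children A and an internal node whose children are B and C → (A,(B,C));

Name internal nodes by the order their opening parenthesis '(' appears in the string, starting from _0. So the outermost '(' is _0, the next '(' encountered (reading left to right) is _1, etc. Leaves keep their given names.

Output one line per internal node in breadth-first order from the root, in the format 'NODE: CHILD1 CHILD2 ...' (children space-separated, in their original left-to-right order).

Input: (D,(T,V,M,F),((N,G,U),C));
Scanning left-to-right, naming '(' by encounter order:
  pos 0: '(' -> open internal node _0 (depth 1)
  pos 3: '(' -> open internal node _1 (depth 2)
  pos 11: ')' -> close internal node _1 (now at depth 1)
  pos 13: '(' -> open internal node _2 (depth 2)
  pos 14: '(' -> open internal node _3 (depth 3)
  pos 20: ')' -> close internal node _3 (now at depth 2)
  pos 23: ')' -> close internal node _2 (now at depth 1)
  pos 24: ')' -> close internal node _0 (now at depth 0)
Total internal nodes: 4
BFS adjacency from root:
  _0: D _1 _2
  _1: T V M F
  _2: _3 C
  _3: N G U

Answer: _0: D _1 _2
_1: T V M F
_2: _3 C
_3: N G U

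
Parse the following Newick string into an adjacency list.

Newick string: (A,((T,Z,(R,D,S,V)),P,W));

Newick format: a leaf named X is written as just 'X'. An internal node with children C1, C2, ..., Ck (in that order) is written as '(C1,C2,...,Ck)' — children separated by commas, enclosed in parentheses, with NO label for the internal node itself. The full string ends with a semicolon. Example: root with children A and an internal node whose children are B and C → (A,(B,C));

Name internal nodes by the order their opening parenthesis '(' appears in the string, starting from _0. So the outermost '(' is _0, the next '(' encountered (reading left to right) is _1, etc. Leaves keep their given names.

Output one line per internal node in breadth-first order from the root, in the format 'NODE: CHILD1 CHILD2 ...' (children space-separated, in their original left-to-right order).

Answer: _0: A _1
_1: _2 P W
_2: T Z _3
_3: R D S V

Derivation:
Input: (A,((T,Z,(R,D,S,V)),P,W));
Scanning left-to-right, naming '(' by encounter order:
  pos 0: '(' -> open internal node _0 (depth 1)
  pos 3: '(' -> open internal node _1 (depth 2)
  pos 4: '(' -> open internal node _2 (depth 3)
  pos 9: '(' -> open internal node _3 (depth 4)
  pos 17: ')' -> close internal node _3 (now at depth 3)
  pos 18: ')' -> close internal node _2 (now at depth 2)
  pos 23: ')' -> close internal node _1 (now at depth 1)
  pos 24: ')' -> close internal node _0 (now at depth 0)
Total internal nodes: 4
BFS adjacency from root:
  _0: A _1
  _1: _2 P W
  _2: T Z _3
  _3: R D S V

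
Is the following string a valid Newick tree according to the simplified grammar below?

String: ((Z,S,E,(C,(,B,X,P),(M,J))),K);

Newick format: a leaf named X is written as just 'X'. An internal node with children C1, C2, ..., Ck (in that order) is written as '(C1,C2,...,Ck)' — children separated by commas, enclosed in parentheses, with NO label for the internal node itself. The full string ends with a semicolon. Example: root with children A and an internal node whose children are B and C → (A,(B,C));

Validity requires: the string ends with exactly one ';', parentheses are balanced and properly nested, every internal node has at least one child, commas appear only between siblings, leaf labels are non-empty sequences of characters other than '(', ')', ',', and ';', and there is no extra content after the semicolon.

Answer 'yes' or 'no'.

Answer: no

Derivation:
Input: ((Z,S,E,(C,(,B,X,P),(M,J))),K);
Paren balance: 5 '(' vs 5 ')' OK
Ends with single ';': True
Full parse: FAILS (empty leaf label at pos 12)
Valid: False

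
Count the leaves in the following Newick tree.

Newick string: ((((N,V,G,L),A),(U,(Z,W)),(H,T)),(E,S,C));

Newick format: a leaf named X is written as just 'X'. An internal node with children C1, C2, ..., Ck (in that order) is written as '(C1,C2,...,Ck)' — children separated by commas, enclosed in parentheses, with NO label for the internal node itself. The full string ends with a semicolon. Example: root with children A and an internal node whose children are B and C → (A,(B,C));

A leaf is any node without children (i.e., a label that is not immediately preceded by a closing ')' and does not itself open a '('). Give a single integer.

Answer: 13

Derivation:
Newick: ((((N,V,G,L),A),(U,(Z,W)),(H,T)),(E,S,C));
Scan left-to-right; a leaf is any maximal label run not followed by '(':
  pos 4: leaf 'N' → count = 1
  pos 6: leaf 'V' → count = 2
  pos 8: leaf 'G' → count = 3
  pos 10: leaf 'L' → count = 4
  pos 13: leaf 'A' → count = 5
  pos 17: leaf 'U' → count = 6
  pos 20: leaf 'Z' → count = 7
  pos 22: leaf 'W' → count = 8
  pos 27: leaf 'H' → count = 9
  pos 29: leaf 'T' → count = 10
  pos 34: leaf 'E' → count = 11
  pos 36: leaf 'S' → count = 12
  pos 38: leaf 'C' → count = 13
Total leaves: 13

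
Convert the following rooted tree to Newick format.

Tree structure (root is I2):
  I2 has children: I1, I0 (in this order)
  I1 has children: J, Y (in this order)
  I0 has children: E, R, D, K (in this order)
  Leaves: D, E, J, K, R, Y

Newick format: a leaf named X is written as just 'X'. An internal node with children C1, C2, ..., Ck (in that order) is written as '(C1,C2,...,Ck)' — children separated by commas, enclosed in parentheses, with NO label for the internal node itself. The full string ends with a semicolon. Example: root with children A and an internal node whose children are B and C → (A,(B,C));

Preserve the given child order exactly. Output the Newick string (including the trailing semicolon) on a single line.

Answer: ((J,Y),(E,R,D,K));

Derivation:
internal I2 with children ['I1', 'I0']
  internal I1 with children ['J', 'Y']
    leaf 'J' → 'J'
    leaf 'Y' → 'Y'
  → '(J,Y)'
  internal I0 with children ['E', 'R', 'D', 'K']
    leaf 'E' → 'E'
    leaf 'R' → 'R'
    leaf 'D' → 'D'
    leaf 'K' → 'K'
  → '(E,R,D,K)'
→ '((J,Y),(E,R,D,K))'
Final: ((J,Y),(E,R,D,K));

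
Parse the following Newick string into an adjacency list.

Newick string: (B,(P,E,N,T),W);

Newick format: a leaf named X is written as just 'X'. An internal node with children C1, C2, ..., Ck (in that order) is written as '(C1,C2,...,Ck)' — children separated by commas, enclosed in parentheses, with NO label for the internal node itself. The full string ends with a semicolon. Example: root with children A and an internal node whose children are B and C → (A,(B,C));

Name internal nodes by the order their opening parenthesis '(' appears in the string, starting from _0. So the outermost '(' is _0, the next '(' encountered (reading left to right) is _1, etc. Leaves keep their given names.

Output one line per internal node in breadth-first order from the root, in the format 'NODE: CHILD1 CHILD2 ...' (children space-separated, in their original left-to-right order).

Answer: _0: B _1 W
_1: P E N T

Derivation:
Input: (B,(P,E,N,T),W);
Scanning left-to-right, naming '(' by encounter order:
  pos 0: '(' -> open internal node _0 (depth 1)
  pos 3: '(' -> open internal node _1 (depth 2)
  pos 11: ')' -> close internal node _1 (now at depth 1)
  pos 14: ')' -> close internal node _0 (now at depth 0)
Total internal nodes: 2
BFS adjacency from root:
  _0: B _1 W
  _1: P E N T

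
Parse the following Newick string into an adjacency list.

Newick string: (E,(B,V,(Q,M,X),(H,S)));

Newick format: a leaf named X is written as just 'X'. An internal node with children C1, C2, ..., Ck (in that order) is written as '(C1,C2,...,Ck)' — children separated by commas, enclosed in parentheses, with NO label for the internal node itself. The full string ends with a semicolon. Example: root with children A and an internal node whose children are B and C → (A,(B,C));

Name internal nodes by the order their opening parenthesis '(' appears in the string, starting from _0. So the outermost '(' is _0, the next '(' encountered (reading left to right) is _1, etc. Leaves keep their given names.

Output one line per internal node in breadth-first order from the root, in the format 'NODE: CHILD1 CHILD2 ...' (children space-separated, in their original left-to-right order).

Answer: _0: E _1
_1: B V _2 _3
_2: Q M X
_3: H S

Derivation:
Input: (E,(B,V,(Q,M,X),(H,S)));
Scanning left-to-right, naming '(' by encounter order:
  pos 0: '(' -> open internal node _0 (depth 1)
  pos 3: '(' -> open internal node _1 (depth 2)
  pos 8: '(' -> open internal node _2 (depth 3)
  pos 14: ')' -> close internal node _2 (now at depth 2)
  pos 16: '(' -> open internal node _3 (depth 3)
  pos 20: ')' -> close internal node _3 (now at depth 2)
  pos 21: ')' -> close internal node _1 (now at depth 1)
  pos 22: ')' -> close internal node _0 (now at depth 0)
Total internal nodes: 4
BFS adjacency from root:
  _0: E _1
  _1: B V _2 _3
  _2: Q M X
  _3: H S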